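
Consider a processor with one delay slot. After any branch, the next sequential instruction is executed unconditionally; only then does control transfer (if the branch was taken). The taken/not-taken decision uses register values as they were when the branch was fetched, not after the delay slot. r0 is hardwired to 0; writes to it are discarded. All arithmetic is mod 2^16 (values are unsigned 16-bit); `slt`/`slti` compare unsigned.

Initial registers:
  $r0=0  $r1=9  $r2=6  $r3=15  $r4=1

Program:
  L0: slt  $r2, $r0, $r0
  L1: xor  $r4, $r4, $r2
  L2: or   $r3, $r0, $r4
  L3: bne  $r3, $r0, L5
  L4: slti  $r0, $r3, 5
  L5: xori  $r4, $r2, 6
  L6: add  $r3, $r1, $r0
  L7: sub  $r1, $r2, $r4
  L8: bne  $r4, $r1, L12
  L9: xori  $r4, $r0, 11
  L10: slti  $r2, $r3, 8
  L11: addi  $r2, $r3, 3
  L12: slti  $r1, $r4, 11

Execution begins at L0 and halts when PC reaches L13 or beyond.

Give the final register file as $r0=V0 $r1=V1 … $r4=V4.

$r0=0 $r1=0 $r2=0 $r3=9 $r4=11

  step pc=0: slt  $r2, $r0, $r0  regs=(0,9,0,15,1)
  step pc=1: xor  $r4, $r4, $r2  regs=(0,9,0,15,1)
  step pc=2: or   $r3, $r0, $r4  regs=(0,9,0,1,1)
  step pc=3: bne  $r3, $r0, L5  cond=T  regs=(0,9,0,1,1)
  step pc=4: slti  $r0, $r3, 5  regs=(0,9,0,1,1)
  step pc=5: xori  $r4, $r2, 6  regs=(0,9,0,1,6)
  step pc=6: add  $r3, $r1, $r0  regs=(0,9,0,9,6)
  step pc=7: sub  $r1, $r2, $r4  regs=(0,65530,0,9,6)
  step pc=8: bne  $r4, $r1, L12  cond=T  regs=(0,65530,0,9,6)
  step pc=9: xori  $r4, $r0, 11  regs=(0,65530,0,9,11)
  step pc=12: slti  $r1, $r4, 11  regs=(0,0,0,9,11)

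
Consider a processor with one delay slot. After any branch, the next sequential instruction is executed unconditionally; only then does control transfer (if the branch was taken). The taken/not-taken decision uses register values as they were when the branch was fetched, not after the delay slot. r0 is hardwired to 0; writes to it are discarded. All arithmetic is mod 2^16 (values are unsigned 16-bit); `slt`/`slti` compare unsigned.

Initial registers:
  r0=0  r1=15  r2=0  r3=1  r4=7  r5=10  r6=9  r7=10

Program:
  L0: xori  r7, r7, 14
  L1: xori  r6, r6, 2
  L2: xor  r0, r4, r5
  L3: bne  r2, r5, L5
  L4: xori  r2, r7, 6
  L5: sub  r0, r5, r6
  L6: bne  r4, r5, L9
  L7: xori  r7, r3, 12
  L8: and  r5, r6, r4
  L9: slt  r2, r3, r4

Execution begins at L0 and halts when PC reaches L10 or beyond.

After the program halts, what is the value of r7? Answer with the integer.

PC=0  xori  r7, r7, 14       | r0=0 r1=15 r2=0 r3=1 r4=7 r5=10 r6=9 r7=4
PC=1  xori  r6, r6, 2        | r0=0 r1=15 r2=0 r3=1 r4=7 r5=10 r6=11 r7=4
PC=2  xor  r0, r4, r5        | r0=0 r1=15 r2=0 r3=1 r4=7 r5=10 r6=11 r7=4
PC=3  bne  r2, r5, L5        | r0=0 r1=15 r2=0 r3=1 r4=7 r5=10 r6=11 r7=4  [TAKEN]
PC=4  xori  r2, r7, 6        | r0=0 r1=15 r2=2 r3=1 r4=7 r5=10 r6=11 r7=4
PC=5  sub  r0, r5, r6        | r0=0 r1=15 r2=2 r3=1 r4=7 r5=10 r6=11 r7=4
PC=6  bne  r4, r5, L9        | r0=0 r1=15 r2=2 r3=1 r4=7 r5=10 r6=11 r7=4  [TAKEN]
PC=7  xori  r7, r3, 12       | r0=0 r1=15 r2=2 r3=1 r4=7 r5=10 r6=11 r7=13
PC=9  slt  r2, r3, r4        | r0=0 r1=15 r2=1 r3=1 r4=7 r5=10 r6=11 r7=13

13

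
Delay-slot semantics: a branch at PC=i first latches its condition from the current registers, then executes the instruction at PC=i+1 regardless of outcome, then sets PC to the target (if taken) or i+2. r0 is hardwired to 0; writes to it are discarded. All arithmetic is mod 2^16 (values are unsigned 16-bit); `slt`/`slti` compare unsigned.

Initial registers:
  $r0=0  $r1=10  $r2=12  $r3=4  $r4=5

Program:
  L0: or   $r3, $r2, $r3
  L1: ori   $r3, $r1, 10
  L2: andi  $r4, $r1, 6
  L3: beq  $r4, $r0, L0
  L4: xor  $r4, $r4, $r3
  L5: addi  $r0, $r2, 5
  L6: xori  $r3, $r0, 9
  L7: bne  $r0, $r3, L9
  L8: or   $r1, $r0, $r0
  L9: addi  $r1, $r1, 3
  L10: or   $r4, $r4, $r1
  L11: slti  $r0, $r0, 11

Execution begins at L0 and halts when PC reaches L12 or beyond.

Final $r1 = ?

[0] or   $r3, $r2, $r3  →  {$r0:0, $r1:10, $r2:12, $r3:12, $r4:5}
[1] ori   $r3, $r1, 10  →  {$r0:0, $r1:10, $r2:12, $r3:10, $r4:5}
[2] andi  $r4, $r1, 6  →  {$r0:0, $r1:10, $r2:12, $r3:10, $r4:2}
[3] beq  $r4, $r0, L0  →  {$r0:0, $r1:10, $r2:12, $r3:10, $r4:2}  ⟨branch fallthrough⟩
[4] xor  $r4, $r4, $r3  →  {$r0:0, $r1:10, $r2:12, $r3:10, $r4:8}
[5] addi  $r0, $r2, 5  →  {$r0:0, $r1:10, $r2:12, $r3:10, $r4:8}
[6] xori  $r3, $r0, 9  →  {$r0:0, $r1:10, $r2:12, $r3:9, $r4:8}
[7] bne  $r0, $r3, L9  →  {$r0:0, $r1:10, $r2:12, $r3:9, $r4:8}  ⟨branch taken⟩
[8] or   $r1, $r0, $r0  →  {$r0:0, $r1:0, $r2:12, $r3:9, $r4:8}
[9] addi  $r1, $r1, 3  →  {$r0:0, $r1:3, $r2:12, $r3:9, $r4:8}
[10] or   $r4, $r4, $r1  →  {$r0:0, $r1:3, $r2:12, $r3:9, $r4:11}
[11] slti  $r0, $r0, 11  →  {$r0:0, $r1:3, $r2:12, $r3:9, $r4:11}

3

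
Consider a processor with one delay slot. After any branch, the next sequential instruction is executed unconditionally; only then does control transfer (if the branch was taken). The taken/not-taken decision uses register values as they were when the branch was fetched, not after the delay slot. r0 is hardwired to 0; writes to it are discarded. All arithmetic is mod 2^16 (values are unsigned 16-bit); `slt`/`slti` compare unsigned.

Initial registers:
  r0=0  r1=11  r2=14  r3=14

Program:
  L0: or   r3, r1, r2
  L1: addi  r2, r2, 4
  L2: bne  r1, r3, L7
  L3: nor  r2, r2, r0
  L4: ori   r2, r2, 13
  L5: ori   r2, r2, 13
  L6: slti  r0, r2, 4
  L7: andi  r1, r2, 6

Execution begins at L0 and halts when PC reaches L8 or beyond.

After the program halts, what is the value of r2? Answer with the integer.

65517

[0] or   r3, r1, r2  →  {r0:0, r1:11, r2:14, r3:15}
[1] addi  r2, r2, 4  →  {r0:0, r1:11, r2:18, r3:15}
[2] bne  r1, r3, L7  →  {r0:0, r1:11, r2:18, r3:15}  ⟨branch taken⟩
[3] nor  r2, r2, r0  →  {r0:0, r1:11, r2:65517, r3:15}
[7] andi  r1, r2, 6  →  {r0:0, r1:4, r2:65517, r3:15}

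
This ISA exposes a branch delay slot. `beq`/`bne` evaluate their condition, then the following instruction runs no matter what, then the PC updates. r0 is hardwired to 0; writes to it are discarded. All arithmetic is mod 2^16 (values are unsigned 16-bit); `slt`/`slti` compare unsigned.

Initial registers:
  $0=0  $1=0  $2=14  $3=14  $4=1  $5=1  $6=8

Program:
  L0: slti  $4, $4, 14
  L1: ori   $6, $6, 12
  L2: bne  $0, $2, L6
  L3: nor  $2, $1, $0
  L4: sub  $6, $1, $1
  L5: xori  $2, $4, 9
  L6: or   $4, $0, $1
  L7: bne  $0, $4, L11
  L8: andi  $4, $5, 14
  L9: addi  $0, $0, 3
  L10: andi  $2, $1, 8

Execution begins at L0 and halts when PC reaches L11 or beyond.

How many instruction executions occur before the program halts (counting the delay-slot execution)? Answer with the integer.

9

[0] slti  $4, $4, 14  →  {$0:0, $1:0, $2:14, $3:14, $4:1, $5:1, $6:8}
[1] ori   $6, $6, 12  →  {$0:0, $1:0, $2:14, $3:14, $4:1, $5:1, $6:12}
[2] bne  $0, $2, L6  →  {$0:0, $1:0, $2:14, $3:14, $4:1, $5:1, $6:12}  ⟨branch taken⟩
[3] nor  $2, $1, $0  →  {$0:0, $1:0, $2:65535, $3:14, $4:1, $5:1, $6:12}
[6] or   $4, $0, $1  →  {$0:0, $1:0, $2:65535, $3:14, $4:0, $5:1, $6:12}
[7] bne  $0, $4, L11  →  {$0:0, $1:0, $2:65535, $3:14, $4:0, $5:1, $6:12}  ⟨branch fallthrough⟩
[8] andi  $4, $5, 14  →  {$0:0, $1:0, $2:65535, $3:14, $4:0, $5:1, $6:12}
[9] addi  $0, $0, 3  →  {$0:0, $1:0, $2:65535, $3:14, $4:0, $5:1, $6:12}
[10] andi  $2, $1, 8  →  {$0:0, $1:0, $2:0, $3:14, $4:0, $5:1, $6:12}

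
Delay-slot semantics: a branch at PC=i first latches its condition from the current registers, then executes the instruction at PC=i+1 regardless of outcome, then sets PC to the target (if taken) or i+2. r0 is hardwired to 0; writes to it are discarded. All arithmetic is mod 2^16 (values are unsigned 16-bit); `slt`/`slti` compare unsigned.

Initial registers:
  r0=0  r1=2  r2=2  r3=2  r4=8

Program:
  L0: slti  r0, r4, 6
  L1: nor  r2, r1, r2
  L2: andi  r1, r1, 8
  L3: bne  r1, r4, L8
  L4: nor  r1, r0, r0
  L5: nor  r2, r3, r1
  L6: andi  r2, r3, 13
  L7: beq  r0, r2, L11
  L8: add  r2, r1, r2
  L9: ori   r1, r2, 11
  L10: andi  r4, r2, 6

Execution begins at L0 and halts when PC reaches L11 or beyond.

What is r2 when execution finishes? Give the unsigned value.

PC=0  slti  r0, r4, 6        | r0=0 r1=2 r2=2 r3=2 r4=8
PC=1  nor  r2, r1, r2        | r0=0 r1=2 r2=65533 r3=2 r4=8
PC=2  andi  r1, r1, 8        | r0=0 r1=0 r2=65533 r3=2 r4=8
PC=3  bne  r1, r4, L8        | r0=0 r1=0 r2=65533 r3=2 r4=8  [TAKEN]
PC=4  nor  r1, r0, r0        | r0=0 r1=65535 r2=65533 r3=2 r4=8
PC=8  add  r2, r1, r2        | r0=0 r1=65535 r2=65532 r3=2 r4=8
PC=9  ori   r1, r2, 11       | r0=0 r1=65535 r2=65532 r3=2 r4=8
PC=10 andi  r4, r2, 6        | r0=0 r1=65535 r2=65532 r3=2 r4=4

65532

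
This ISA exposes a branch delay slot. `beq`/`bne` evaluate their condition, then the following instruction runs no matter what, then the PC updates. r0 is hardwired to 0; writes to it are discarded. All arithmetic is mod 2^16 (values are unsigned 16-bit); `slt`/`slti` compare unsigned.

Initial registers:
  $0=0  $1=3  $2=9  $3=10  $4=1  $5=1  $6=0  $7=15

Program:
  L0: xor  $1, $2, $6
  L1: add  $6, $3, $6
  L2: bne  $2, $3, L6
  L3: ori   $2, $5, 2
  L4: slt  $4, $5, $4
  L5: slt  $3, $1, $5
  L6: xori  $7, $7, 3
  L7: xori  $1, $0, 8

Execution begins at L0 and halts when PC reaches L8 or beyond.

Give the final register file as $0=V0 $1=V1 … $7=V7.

$0=0 $1=8 $2=3 $3=10 $4=1 $5=1 $6=10 $7=12

#0 xor  $1, $2, $6 ; 0/9/9/10/1/1/0/15
#1 add  $6, $3, $6 ; 0/9/9/10/1/1/10/15
#2 bne  $2, $3, L6 ; 0/9/9/10/1/1/10/15 ; →target
#3 ori   $2, $5, 2 ; 0/9/3/10/1/1/10/15
#6 xori  $7, $7, 3 ; 0/9/3/10/1/1/10/12
#7 xori  $1, $0, 8 ; 0/8/3/10/1/1/10/12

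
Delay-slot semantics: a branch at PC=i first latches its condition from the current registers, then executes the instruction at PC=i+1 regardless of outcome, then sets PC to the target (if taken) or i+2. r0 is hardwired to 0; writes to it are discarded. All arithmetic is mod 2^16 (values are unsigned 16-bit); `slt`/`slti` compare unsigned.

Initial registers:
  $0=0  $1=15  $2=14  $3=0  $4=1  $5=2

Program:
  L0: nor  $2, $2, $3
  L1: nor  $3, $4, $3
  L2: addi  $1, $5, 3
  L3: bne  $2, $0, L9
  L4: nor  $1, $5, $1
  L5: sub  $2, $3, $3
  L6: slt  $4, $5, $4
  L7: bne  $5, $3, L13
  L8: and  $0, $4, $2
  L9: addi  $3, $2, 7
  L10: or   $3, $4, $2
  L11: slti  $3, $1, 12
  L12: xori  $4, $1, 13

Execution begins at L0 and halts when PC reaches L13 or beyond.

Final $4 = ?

[0] nor  $2, $2, $3  →  {$0:0, $1:15, $2:65521, $3:0, $4:1, $5:2}
[1] nor  $3, $4, $3  →  {$0:0, $1:15, $2:65521, $3:65534, $4:1, $5:2}
[2] addi  $1, $5, 3  →  {$0:0, $1:5, $2:65521, $3:65534, $4:1, $5:2}
[3] bne  $2, $0, L9  →  {$0:0, $1:5, $2:65521, $3:65534, $4:1, $5:2}  ⟨branch taken⟩
[4] nor  $1, $5, $1  →  {$0:0, $1:65528, $2:65521, $3:65534, $4:1, $5:2}
[9] addi  $3, $2, 7  →  {$0:0, $1:65528, $2:65521, $3:65528, $4:1, $5:2}
[10] or   $3, $4, $2  →  {$0:0, $1:65528, $2:65521, $3:65521, $4:1, $5:2}
[11] slti  $3, $1, 12  →  {$0:0, $1:65528, $2:65521, $3:0, $4:1, $5:2}
[12] xori  $4, $1, 13  →  {$0:0, $1:65528, $2:65521, $3:0, $4:65525, $5:2}

65525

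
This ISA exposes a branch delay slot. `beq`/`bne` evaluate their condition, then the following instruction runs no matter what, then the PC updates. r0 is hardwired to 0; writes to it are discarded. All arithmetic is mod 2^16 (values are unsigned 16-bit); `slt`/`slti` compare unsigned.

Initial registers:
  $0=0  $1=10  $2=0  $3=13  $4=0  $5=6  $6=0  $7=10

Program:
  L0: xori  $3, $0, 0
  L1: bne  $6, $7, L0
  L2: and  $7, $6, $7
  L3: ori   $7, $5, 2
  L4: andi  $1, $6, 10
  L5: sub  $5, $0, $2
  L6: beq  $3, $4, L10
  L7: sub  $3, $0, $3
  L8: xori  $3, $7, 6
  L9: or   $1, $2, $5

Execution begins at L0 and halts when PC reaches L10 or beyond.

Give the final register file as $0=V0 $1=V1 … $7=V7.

#0 xori  $3, $0, 0 ; 0/10/0/0/0/6/0/10
#1 bne  $6, $7, L0 ; 0/10/0/0/0/6/0/10 ; →target
#2 and  $7, $6, $7 ; 0/10/0/0/0/6/0/0
#0 xori  $3, $0, 0 ; 0/10/0/0/0/6/0/0
#1 bne  $6, $7, L0 ; 0/10/0/0/0/6/0/0 ; →fallthru
#2 and  $7, $6, $7 ; 0/10/0/0/0/6/0/0
#3 ori   $7, $5, 2 ; 0/10/0/0/0/6/0/6
#4 andi  $1, $6, 10 ; 0/0/0/0/0/6/0/6
#5 sub  $5, $0, $2 ; 0/0/0/0/0/0/0/6
#6 beq  $3, $4, L10 ; 0/0/0/0/0/0/0/6 ; →target
#7 sub  $3, $0, $3 ; 0/0/0/0/0/0/0/6

$0=0 $1=0 $2=0 $3=0 $4=0 $5=0 $6=0 $7=6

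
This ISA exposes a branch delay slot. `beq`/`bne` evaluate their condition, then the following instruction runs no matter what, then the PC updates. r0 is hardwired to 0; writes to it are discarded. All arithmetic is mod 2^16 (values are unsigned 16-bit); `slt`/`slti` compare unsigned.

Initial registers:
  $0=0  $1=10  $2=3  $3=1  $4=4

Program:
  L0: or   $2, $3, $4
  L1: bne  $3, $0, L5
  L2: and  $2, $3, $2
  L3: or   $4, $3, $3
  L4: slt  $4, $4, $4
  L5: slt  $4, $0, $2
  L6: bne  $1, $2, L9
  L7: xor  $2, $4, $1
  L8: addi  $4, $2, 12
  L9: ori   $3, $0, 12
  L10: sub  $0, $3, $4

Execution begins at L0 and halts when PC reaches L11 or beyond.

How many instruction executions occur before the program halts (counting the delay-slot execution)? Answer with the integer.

8

[0] or   $2, $3, $4  →  {$0:0, $1:10, $2:5, $3:1, $4:4}
[1] bne  $3, $0, L5  →  {$0:0, $1:10, $2:5, $3:1, $4:4}  ⟨branch taken⟩
[2] and  $2, $3, $2  →  {$0:0, $1:10, $2:1, $3:1, $4:4}
[5] slt  $4, $0, $2  →  {$0:0, $1:10, $2:1, $3:1, $4:1}
[6] bne  $1, $2, L9  →  {$0:0, $1:10, $2:1, $3:1, $4:1}  ⟨branch taken⟩
[7] xor  $2, $4, $1  →  {$0:0, $1:10, $2:11, $3:1, $4:1}
[9] ori   $3, $0, 12  →  {$0:0, $1:10, $2:11, $3:12, $4:1}
[10] sub  $0, $3, $4  →  {$0:0, $1:10, $2:11, $3:12, $4:1}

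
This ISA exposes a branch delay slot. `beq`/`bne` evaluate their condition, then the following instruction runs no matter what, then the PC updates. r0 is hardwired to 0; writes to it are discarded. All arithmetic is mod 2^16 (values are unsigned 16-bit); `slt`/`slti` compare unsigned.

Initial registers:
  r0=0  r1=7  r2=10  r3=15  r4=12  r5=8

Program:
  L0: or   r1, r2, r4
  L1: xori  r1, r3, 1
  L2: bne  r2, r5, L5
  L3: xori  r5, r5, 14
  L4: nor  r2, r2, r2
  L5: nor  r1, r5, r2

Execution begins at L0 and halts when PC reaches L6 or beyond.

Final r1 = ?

  step pc=0: or   r1, r2, r4  regs=(0,14,10,15,12,8)
  step pc=1: xori  r1, r3, 1  regs=(0,14,10,15,12,8)
  step pc=2: bne  r2, r5, L5  cond=T  regs=(0,14,10,15,12,8)
  step pc=3: xori  r5, r5, 14  regs=(0,14,10,15,12,6)
  step pc=5: nor  r1, r5, r2  regs=(0,65521,10,15,12,6)

65521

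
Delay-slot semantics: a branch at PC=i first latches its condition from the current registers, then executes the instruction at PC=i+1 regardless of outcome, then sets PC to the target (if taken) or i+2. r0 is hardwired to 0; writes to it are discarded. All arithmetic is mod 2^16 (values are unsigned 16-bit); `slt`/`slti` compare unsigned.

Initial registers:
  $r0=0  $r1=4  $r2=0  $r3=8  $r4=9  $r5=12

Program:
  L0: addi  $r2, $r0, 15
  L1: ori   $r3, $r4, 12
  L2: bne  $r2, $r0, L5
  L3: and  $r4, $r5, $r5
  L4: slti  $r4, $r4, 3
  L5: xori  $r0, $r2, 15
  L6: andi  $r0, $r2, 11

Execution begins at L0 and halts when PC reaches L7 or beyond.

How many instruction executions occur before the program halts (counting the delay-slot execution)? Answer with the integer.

PC=0  addi  $r2, $r0, 15     | $r0=0 $r1=4 $r2=15 $r3=8 $r4=9 $r5=12
PC=1  ori   $r3, $r4, 12     | $r0=0 $r1=4 $r2=15 $r3=13 $r4=9 $r5=12
PC=2  bne  $r2, $r0, L5      | $r0=0 $r1=4 $r2=15 $r3=13 $r4=9 $r5=12  [TAKEN]
PC=3  and  $r4, $r5, $r5     | $r0=0 $r1=4 $r2=15 $r3=13 $r4=12 $r5=12
PC=5  xori  $r0, $r2, 15     | $r0=0 $r1=4 $r2=15 $r3=13 $r4=12 $r5=12
PC=6  andi  $r0, $r2, 11     | $r0=0 $r1=4 $r2=15 $r3=13 $r4=12 $r5=12

6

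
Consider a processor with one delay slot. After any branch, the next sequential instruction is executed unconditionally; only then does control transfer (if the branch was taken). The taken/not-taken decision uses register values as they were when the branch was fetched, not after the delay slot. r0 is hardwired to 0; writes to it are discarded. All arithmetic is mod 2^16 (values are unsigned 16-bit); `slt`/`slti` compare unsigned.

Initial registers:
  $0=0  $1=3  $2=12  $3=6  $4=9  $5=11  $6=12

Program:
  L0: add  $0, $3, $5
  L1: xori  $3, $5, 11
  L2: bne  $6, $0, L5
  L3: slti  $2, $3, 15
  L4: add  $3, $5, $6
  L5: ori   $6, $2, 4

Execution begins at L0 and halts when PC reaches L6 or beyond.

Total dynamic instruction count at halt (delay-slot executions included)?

5

#0 add  $0, $3, $5 ; 0/3/12/6/9/11/12
#1 xori  $3, $5, 11 ; 0/3/12/0/9/11/12
#2 bne  $6, $0, L5 ; 0/3/12/0/9/11/12 ; →target
#3 slti  $2, $3, 15 ; 0/3/1/0/9/11/12
#5 ori   $6, $2, 4 ; 0/3/1/0/9/11/5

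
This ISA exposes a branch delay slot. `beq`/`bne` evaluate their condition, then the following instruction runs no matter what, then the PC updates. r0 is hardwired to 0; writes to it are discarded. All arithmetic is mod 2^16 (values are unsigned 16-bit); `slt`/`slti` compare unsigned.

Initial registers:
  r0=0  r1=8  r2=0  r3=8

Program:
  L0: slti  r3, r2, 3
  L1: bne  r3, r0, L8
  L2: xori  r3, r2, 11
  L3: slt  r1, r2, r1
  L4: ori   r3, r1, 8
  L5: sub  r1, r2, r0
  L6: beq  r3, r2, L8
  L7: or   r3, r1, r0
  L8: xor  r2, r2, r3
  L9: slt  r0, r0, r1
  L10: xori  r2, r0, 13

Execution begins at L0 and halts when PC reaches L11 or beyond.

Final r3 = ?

PC=0  slti  r3, r2, 3        | r0=0 r1=8 r2=0 r3=1
PC=1  bne  r3, r0, L8        | r0=0 r1=8 r2=0 r3=1  [TAKEN]
PC=2  xori  r3, r2, 11       | r0=0 r1=8 r2=0 r3=11
PC=8  xor  r2, r2, r3        | r0=0 r1=8 r2=11 r3=11
PC=9  slt  r0, r0, r1        | r0=0 r1=8 r2=11 r3=11
PC=10 xori  r2, r0, 13       | r0=0 r1=8 r2=13 r3=11

11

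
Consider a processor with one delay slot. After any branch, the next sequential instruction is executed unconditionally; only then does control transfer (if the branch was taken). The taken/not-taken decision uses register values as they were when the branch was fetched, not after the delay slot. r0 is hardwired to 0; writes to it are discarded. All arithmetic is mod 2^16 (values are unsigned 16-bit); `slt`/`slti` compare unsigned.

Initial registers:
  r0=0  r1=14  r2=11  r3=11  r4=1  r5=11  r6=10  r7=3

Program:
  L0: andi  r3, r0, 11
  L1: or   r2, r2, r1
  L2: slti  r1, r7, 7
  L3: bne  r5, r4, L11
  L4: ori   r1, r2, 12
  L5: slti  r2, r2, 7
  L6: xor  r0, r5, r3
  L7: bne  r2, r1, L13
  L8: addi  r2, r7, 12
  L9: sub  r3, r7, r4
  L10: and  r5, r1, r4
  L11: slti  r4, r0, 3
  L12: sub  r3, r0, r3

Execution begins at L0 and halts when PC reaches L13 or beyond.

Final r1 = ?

15

  step pc=0: andi  r3, r0, 11  regs=(0,14,11,0,1,11,10,3)
  step pc=1: or   r2, r2, r1  regs=(0,14,15,0,1,11,10,3)
  step pc=2: slti  r1, r7, 7  regs=(0,1,15,0,1,11,10,3)
  step pc=3: bne  r5, r4, L11  cond=T  regs=(0,1,15,0,1,11,10,3)
  step pc=4: ori   r1, r2, 12  regs=(0,15,15,0,1,11,10,3)
  step pc=11: slti  r4, r0, 3  regs=(0,15,15,0,1,11,10,3)
  step pc=12: sub  r3, r0, r3  regs=(0,15,15,0,1,11,10,3)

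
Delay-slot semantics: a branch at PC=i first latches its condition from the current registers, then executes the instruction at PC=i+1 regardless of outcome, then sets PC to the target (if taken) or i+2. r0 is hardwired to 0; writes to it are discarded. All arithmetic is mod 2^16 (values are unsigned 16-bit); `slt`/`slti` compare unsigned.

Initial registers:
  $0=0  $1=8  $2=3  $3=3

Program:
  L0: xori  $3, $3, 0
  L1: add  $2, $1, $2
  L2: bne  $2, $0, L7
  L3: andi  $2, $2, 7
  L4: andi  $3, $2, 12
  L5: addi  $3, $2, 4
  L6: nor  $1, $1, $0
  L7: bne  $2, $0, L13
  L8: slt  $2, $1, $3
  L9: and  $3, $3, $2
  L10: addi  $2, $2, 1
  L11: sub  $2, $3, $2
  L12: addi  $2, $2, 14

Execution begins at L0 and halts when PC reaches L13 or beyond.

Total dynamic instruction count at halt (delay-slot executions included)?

[0] xori  $3, $3, 0  →  {$0:0, $1:8, $2:3, $3:3}
[1] add  $2, $1, $2  →  {$0:0, $1:8, $2:11, $3:3}
[2] bne  $2, $0, L7  →  {$0:0, $1:8, $2:11, $3:3}  ⟨branch taken⟩
[3] andi  $2, $2, 7  →  {$0:0, $1:8, $2:3, $3:3}
[7] bne  $2, $0, L13  →  {$0:0, $1:8, $2:3, $3:3}  ⟨branch taken⟩
[8] slt  $2, $1, $3  →  {$0:0, $1:8, $2:0, $3:3}

6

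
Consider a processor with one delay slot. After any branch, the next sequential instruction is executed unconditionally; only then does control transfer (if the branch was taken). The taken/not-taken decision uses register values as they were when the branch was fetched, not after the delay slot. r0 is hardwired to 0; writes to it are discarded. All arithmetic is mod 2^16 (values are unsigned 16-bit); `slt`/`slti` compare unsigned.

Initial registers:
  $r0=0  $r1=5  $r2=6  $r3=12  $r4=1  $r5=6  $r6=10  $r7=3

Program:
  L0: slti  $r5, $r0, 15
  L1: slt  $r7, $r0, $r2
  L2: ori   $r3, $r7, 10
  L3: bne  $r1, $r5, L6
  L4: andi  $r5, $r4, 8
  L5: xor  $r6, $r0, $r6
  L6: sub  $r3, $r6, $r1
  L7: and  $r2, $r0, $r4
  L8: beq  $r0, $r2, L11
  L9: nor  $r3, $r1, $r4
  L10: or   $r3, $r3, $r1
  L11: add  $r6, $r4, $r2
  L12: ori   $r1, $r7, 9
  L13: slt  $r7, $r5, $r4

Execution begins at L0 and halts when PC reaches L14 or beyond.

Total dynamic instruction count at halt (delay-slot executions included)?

#0 slti  $r5, $r0, 15 ; 0/5/6/12/1/1/10/3
#1 slt  $r7, $r0, $r2 ; 0/5/6/12/1/1/10/1
#2 ori   $r3, $r7, 10 ; 0/5/6/11/1/1/10/1
#3 bne  $r1, $r5, L6 ; 0/5/6/11/1/1/10/1 ; →target
#4 andi  $r5, $r4, 8 ; 0/5/6/11/1/0/10/1
#6 sub  $r3, $r6, $r1 ; 0/5/6/5/1/0/10/1
#7 and  $r2, $r0, $r4 ; 0/5/0/5/1/0/10/1
#8 beq  $r0, $r2, L11 ; 0/5/0/5/1/0/10/1 ; →target
#9 nor  $r3, $r1, $r4 ; 0/5/0/65530/1/0/10/1
#11 add  $r6, $r4, $r2 ; 0/5/0/65530/1/0/1/1
#12 ori   $r1, $r7, 9 ; 0/9/0/65530/1/0/1/1
#13 slt  $r7, $r5, $r4 ; 0/9/0/65530/1/0/1/1

12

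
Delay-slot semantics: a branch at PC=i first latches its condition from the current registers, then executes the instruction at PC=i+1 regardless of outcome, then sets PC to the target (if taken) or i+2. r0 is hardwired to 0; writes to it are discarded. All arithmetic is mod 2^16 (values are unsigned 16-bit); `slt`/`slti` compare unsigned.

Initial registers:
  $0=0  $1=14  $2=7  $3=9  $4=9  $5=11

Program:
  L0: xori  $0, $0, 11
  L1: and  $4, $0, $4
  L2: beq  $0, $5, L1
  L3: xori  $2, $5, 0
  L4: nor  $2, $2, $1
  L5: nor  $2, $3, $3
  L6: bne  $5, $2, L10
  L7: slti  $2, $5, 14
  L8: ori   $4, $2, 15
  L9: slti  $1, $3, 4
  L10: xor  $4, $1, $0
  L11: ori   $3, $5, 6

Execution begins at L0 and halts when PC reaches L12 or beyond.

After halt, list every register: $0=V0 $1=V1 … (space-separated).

#0 xori  $0, $0, 11 ; 0/14/7/9/9/11
#1 and  $4, $0, $4 ; 0/14/7/9/0/11
#2 beq  $0, $5, L1 ; 0/14/7/9/0/11 ; →fallthru
#3 xori  $2, $5, 0 ; 0/14/11/9/0/11
#4 nor  $2, $2, $1 ; 0/14/65520/9/0/11
#5 nor  $2, $3, $3 ; 0/14/65526/9/0/11
#6 bne  $5, $2, L10 ; 0/14/65526/9/0/11 ; →target
#7 slti  $2, $5, 14 ; 0/14/1/9/0/11
#10 xor  $4, $1, $0 ; 0/14/1/9/14/11
#11 ori   $3, $5, 6 ; 0/14/1/15/14/11

$0=0 $1=14 $2=1 $3=15 $4=14 $5=11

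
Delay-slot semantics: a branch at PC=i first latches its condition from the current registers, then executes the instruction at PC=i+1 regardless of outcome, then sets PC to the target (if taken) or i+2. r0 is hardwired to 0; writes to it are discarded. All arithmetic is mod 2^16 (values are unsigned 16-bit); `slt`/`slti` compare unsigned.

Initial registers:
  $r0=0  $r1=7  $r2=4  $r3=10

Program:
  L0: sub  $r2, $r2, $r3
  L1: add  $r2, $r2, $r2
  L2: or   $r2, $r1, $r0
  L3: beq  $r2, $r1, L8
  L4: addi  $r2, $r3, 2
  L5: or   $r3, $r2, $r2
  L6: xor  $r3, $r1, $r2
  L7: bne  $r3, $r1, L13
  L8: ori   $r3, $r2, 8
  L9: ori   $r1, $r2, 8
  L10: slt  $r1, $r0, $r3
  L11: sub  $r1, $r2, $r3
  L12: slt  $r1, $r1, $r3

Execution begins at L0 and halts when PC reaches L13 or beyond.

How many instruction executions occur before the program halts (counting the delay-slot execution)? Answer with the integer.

  step pc=0: sub  $r2, $r2, $r3  regs=(0,7,65530,10)
  step pc=1: add  $r2, $r2, $r2  regs=(0,7,65524,10)
  step pc=2: or   $r2, $r1, $r0  regs=(0,7,7,10)
  step pc=3: beq  $r2, $r1, L8  cond=T  regs=(0,7,7,10)
  step pc=4: addi  $r2, $r3, 2  regs=(0,7,12,10)
  step pc=8: ori   $r3, $r2, 8  regs=(0,7,12,12)
  step pc=9: ori   $r1, $r2, 8  regs=(0,12,12,12)
  step pc=10: slt  $r1, $r0, $r3  regs=(0,1,12,12)
  step pc=11: sub  $r1, $r2, $r3  regs=(0,0,12,12)
  step pc=12: slt  $r1, $r1, $r3  regs=(0,1,12,12)

10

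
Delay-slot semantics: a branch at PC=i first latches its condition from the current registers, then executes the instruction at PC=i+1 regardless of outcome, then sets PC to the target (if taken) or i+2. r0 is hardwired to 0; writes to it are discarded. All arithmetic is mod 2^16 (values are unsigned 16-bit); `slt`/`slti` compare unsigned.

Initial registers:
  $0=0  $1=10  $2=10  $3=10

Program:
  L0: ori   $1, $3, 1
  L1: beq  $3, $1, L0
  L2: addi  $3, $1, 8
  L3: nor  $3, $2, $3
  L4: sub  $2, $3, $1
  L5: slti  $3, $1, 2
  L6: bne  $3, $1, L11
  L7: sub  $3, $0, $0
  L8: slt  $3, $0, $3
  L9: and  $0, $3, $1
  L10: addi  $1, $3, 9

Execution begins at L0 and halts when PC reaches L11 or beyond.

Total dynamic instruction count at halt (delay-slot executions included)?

8

[0] ori   $1, $3, 1  →  {$0:0, $1:11, $2:10, $3:10}
[1] beq  $3, $1, L0  →  {$0:0, $1:11, $2:10, $3:10}  ⟨branch fallthrough⟩
[2] addi  $3, $1, 8  →  {$0:0, $1:11, $2:10, $3:19}
[3] nor  $3, $2, $3  →  {$0:0, $1:11, $2:10, $3:65508}
[4] sub  $2, $3, $1  →  {$0:0, $1:11, $2:65497, $3:65508}
[5] slti  $3, $1, 2  →  {$0:0, $1:11, $2:65497, $3:0}
[6] bne  $3, $1, L11  →  {$0:0, $1:11, $2:65497, $3:0}  ⟨branch taken⟩
[7] sub  $3, $0, $0  →  {$0:0, $1:11, $2:65497, $3:0}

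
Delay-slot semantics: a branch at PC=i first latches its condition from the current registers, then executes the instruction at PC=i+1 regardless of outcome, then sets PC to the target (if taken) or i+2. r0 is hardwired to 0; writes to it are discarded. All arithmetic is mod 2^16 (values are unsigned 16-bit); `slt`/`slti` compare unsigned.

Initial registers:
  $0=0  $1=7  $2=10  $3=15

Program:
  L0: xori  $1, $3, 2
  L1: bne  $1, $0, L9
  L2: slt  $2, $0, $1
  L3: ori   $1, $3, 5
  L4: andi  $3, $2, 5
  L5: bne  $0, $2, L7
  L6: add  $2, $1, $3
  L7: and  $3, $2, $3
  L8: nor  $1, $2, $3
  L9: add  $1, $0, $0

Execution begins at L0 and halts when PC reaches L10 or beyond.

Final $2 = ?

PC=0  xori  $1, $3, 2        | $0=0 $1=13 $2=10 $3=15
PC=1  bne  $1, $0, L9        | $0=0 $1=13 $2=10 $3=15  [TAKEN]
PC=2  slt  $2, $0, $1        | $0=0 $1=13 $2=1 $3=15
PC=9  add  $1, $0, $0        | $0=0 $1=0 $2=1 $3=15

1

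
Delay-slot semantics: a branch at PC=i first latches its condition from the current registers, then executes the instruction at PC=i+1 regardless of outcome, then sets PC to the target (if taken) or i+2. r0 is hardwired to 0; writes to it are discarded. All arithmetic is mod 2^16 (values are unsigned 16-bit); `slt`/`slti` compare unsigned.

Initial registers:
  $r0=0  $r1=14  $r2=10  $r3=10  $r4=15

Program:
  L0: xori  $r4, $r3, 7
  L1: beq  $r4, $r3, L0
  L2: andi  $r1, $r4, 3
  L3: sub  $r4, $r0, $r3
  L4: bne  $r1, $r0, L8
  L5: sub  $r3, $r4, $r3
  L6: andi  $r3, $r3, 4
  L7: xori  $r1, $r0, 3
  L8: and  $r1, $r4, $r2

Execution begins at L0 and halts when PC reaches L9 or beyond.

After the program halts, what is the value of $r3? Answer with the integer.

  step pc=0: xori  $r4, $r3, 7  regs=(0,14,10,10,13)
  step pc=1: beq  $r4, $r3, L0  cond=F  regs=(0,14,10,10,13)
  step pc=2: andi  $r1, $r4, 3  regs=(0,1,10,10,13)
  step pc=3: sub  $r4, $r0, $r3  regs=(0,1,10,10,65526)
  step pc=4: bne  $r1, $r0, L8  cond=T  regs=(0,1,10,10,65526)
  step pc=5: sub  $r3, $r4, $r3  regs=(0,1,10,65516,65526)
  step pc=8: and  $r1, $r4, $r2  regs=(0,2,10,65516,65526)

65516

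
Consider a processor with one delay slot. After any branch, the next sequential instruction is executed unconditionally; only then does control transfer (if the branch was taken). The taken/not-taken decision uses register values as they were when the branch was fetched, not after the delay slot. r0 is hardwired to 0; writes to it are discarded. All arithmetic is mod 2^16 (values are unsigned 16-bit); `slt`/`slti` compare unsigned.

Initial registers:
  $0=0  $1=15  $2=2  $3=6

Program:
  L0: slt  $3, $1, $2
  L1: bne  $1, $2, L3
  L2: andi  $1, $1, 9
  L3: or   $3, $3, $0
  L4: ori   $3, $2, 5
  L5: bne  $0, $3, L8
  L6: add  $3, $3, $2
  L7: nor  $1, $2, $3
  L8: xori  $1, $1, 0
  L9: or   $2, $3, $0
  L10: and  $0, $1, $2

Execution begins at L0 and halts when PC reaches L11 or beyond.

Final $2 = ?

#0 slt  $3, $1, $2 ; 0/15/2/0
#1 bne  $1, $2, L3 ; 0/15/2/0 ; →target
#2 andi  $1, $1, 9 ; 0/9/2/0
#3 or   $3, $3, $0 ; 0/9/2/0
#4 ori   $3, $2, 5 ; 0/9/2/7
#5 bne  $0, $3, L8 ; 0/9/2/7 ; →target
#6 add  $3, $3, $2 ; 0/9/2/9
#8 xori  $1, $1, 0 ; 0/9/2/9
#9 or   $2, $3, $0 ; 0/9/9/9
#10 and  $0, $1, $2 ; 0/9/9/9

9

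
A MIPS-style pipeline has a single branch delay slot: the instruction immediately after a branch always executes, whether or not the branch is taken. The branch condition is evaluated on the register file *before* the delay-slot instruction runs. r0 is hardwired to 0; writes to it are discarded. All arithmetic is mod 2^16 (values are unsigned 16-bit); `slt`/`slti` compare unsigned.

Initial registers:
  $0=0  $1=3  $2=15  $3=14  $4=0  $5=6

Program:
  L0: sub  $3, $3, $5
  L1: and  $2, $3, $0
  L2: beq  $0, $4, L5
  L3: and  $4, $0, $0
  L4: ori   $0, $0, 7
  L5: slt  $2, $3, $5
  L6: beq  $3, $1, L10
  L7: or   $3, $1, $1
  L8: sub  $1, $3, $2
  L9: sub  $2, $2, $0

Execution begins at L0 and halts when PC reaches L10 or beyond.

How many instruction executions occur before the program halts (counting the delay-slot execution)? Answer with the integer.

[0] sub  $3, $3, $5  →  {$0:0, $1:3, $2:15, $3:8, $4:0, $5:6}
[1] and  $2, $3, $0  →  {$0:0, $1:3, $2:0, $3:8, $4:0, $5:6}
[2] beq  $0, $4, L5  →  {$0:0, $1:3, $2:0, $3:8, $4:0, $5:6}  ⟨branch taken⟩
[3] and  $4, $0, $0  →  {$0:0, $1:3, $2:0, $3:8, $4:0, $5:6}
[5] slt  $2, $3, $5  →  {$0:0, $1:3, $2:0, $3:8, $4:0, $5:6}
[6] beq  $3, $1, L10  →  {$0:0, $1:3, $2:0, $3:8, $4:0, $5:6}  ⟨branch fallthrough⟩
[7] or   $3, $1, $1  →  {$0:0, $1:3, $2:0, $3:3, $4:0, $5:6}
[8] sub  $1, $3, $2  →  {$0:0, $1:3, $2:0, $3:3, $4:0, $5:6}
[9] sub  $2, $2, $0  →  {$0:0, $1:3, $2:0, $3:3, $4:0, $5:6}

9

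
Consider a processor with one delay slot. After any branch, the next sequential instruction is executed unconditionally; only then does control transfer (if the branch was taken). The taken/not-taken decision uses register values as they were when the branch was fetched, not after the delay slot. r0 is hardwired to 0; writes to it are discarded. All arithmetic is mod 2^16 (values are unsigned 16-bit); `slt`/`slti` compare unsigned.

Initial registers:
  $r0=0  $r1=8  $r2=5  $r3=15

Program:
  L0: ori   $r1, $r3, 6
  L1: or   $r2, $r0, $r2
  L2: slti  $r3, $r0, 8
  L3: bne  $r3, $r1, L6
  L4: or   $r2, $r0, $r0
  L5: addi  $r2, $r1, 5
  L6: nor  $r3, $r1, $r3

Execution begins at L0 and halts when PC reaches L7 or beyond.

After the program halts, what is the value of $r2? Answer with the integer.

0

[0] ori   $r1, $r3, 6  →  {$r0:0, $r1:15, $r2:5, $r3:15}
[1] or   $r2, $r0, $r2  →  {$r0:0, $r1:15, $r2:5, $r3:15}
[2] slti  $r3, $r0, 8  →  {$r0:0, $r1:15, $r2:5, $r3:1}
[3] bne  $r3, $r1, L6  →  {$r0:0, $r1:15, $r2:5, $r3:1}  ⟨branch taken⟩
[4] or   $r2, $r0, $r0  →  {$r0:0, $r1:15, $r2:0, $r3:1}
[6] nor  $r3, $r1, $r3  →  {$r0:0, $r1:15, $r2:0, $r3:65520}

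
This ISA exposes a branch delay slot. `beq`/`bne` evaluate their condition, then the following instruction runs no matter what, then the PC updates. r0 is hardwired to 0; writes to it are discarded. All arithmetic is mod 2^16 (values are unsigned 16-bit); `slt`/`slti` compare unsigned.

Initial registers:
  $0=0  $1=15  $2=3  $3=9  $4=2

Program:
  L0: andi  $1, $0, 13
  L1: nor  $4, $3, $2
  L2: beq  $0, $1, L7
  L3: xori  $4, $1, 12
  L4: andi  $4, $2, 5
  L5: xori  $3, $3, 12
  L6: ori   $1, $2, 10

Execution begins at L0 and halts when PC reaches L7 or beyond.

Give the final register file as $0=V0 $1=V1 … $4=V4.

$0=0 $1=0 $2=3 $3=9 $4=12

  step pc=0: andi  $1, $0, 13  regs=(0,0,3,9,2)
  step pc=1: nor  $4, $3, $2  regs=(0,0,3,9,65524)
  step pc=2: beq  $0, $1, L7  cond=T  regs=(0,0,3,9,65524)
  step pc=3: xori  $4, $1, 12  regs=(0,0,3,9,12)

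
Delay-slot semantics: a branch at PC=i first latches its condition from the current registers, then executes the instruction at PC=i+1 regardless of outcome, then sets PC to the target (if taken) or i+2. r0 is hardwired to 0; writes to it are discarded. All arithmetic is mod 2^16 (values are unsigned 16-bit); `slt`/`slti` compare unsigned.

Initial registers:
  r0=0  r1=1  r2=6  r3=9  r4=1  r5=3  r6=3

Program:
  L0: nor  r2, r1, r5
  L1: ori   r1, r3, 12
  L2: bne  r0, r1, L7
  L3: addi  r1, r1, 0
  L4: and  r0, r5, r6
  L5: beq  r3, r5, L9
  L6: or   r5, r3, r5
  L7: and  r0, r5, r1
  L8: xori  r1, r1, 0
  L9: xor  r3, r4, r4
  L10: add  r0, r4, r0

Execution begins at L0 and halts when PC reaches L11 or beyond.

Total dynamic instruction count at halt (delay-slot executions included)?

  step pc=0: nor  r2, r1, r5  regs=(0,1,65532,9,1,3,3)
  step pc=1: ori   r1, r3, 12  regs=(0,13,65532,9,1,3,3)
  step pc=2: bne  r0, r1, L7  cond=T  regs=(0,13,65532,9,1,3,3)
  step pc=3: addi  r1, r1, 0  regs=(0,13,65532,9,1,3,3)
  step pc=7: and  r0, r5, r1  regs=(0,13,65532,9,1,3,3)
  step pc=8: xori  r1, r1, 0  regs=(0,13,65532,9,1,3,3)
  step pc=9: xor  r3, r4, r4  regs=(0,13,65532,0,1,3,3)
  step pc=10: add  r0, r4, r0  regs=(0,13,65532,0,1,3,3)

8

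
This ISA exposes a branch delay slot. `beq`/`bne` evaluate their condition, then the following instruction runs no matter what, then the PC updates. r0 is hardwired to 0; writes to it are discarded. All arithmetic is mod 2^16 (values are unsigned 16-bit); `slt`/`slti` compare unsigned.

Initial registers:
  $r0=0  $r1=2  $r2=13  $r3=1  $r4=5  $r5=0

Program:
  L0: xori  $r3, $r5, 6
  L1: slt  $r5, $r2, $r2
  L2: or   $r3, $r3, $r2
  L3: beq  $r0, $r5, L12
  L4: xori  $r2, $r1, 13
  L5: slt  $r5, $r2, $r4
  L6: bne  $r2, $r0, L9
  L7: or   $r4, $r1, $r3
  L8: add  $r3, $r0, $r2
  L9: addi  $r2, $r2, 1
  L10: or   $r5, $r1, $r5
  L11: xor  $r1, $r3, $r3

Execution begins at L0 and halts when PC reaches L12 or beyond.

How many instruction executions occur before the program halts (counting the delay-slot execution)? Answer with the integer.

  step pc=0: xori  $r3, $r5, 6  regs=(0,2,13,6,5,0)
  step pc=1: slt  $r5, $r2, $r2  regs=(0,2,13,6,5,0)
  step pc=2: or   $r3, $r3, $r2  regs=(0,2,13,15,5,0)
  step pc=3: beq  $r0, $r5, L12  cond=T  regs=(0,2,13,15,5,0)
  step pc=4: xori  $r2, $r1, 13  regs=(0,2,15,15,5,0)

5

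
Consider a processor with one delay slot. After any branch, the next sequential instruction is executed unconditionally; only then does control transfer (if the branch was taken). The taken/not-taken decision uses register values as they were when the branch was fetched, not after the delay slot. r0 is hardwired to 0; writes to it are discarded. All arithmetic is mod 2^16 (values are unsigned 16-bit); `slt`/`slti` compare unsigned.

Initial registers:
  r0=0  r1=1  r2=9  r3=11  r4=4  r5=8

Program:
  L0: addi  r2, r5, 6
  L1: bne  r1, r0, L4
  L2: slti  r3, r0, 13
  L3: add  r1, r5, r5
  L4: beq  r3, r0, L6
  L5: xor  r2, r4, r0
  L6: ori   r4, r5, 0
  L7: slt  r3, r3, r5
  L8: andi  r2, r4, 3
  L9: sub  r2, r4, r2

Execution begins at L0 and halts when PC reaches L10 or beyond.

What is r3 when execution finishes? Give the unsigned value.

PC=0  addi  r2, r5, 6        | r0=0 r1=1 r2=14 r3=11 r4=4 r5=8
PC=1  bne  r1, r0, L4        | r0=0 r1=1 r2=14 r3=11 r4=4 r5=8  [TAKEN]
PC=2  slti  r3, r0, 13       | r0=0 r1=1 r2=14 r3=1 r4=4 r5=8
PC=4  beq  r3, r0, L6        | r0=0 r1=1 r2=14 r3=1 r4=4 r5=8  [not taken]
PC=5  xor  r2, r4, r0        | r0=0 r1=1 r2=4 r3=1 r4=4 r5=8
PC=6  ori   r4, r5, 0        | r0=0 r1=1 r2=4 r3=1 r4=8 r5=8
PC=7  slt  r3, r3, r5        | r0=0 r1=1 r2=4 r3=1 r4=8 r5=8
PC=8  andi  r2, r4, 3        | r0=0 r1=1 r2=0 r3=1 r4=8 r5=8
PC=9  sub  r2, r4, r2        | r0=0 r1=1 r2=8 r3=1 r4=8 r5=8

1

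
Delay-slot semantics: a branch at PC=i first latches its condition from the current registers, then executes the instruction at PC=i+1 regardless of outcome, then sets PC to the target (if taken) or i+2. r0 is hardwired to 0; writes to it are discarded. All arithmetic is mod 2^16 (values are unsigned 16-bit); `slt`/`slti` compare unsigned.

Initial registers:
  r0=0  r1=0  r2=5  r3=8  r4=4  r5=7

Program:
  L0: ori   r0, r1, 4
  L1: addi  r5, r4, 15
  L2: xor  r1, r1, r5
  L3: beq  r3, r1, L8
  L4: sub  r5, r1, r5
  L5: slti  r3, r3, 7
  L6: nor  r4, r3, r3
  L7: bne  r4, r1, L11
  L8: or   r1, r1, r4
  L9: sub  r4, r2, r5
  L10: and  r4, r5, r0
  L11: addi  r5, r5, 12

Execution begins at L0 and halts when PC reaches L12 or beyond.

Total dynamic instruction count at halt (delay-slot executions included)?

#0 ori   r0, r1, 4 ; 0/0/5/8/4/7
#1 addi  r5, r4, 15 ; 0/0/5/8/4/19
#2 xor  r1, r1, r5 ; 0/19/5/8/4/19
#3 beq  r3, r1, L8 ; 0/19/5/8/4/19 ; →fallthru
#4 sub  r5, r1, r5 ; 0/19/5/8/4/0
#5 slti  r3, r3, 7 ; 0/19/5/0/4/0
#6 nor  r4, r3, r3 ; 0/19/5/0/65535/0
#7 bne  r4, r1, L11 ; 0/19/5/0/65535/0 ; →target
#8 or   r1, r1, r4 ; 0/65535/5/0/65535/0
#11 addi  r5, r5, 12 ; 0/65535/5/0/65535/12

10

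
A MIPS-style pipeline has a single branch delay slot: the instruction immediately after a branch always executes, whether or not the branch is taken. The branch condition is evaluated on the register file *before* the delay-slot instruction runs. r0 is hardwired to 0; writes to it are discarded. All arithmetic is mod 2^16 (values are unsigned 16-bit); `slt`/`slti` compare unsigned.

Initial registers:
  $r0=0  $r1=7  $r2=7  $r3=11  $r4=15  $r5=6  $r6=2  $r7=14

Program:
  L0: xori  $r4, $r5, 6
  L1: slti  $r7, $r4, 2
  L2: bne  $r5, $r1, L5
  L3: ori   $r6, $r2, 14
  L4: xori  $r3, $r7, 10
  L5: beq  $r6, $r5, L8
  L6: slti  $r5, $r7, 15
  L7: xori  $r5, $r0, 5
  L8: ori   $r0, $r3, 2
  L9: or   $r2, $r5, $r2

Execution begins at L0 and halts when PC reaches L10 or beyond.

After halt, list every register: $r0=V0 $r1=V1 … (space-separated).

$r0=0 $r1=7 $r2=7 $r3=11 $r4=0 $r5=5 $r6=15 $r7=1

[0] xori  $r4, $r5, 6  →  {$r0:0, $r1:7, $r2:7, $r3:11, $r4:0, $r5:6, $r6:2, $r7:14}
[1] slti  $r7, $r4, 2  →  {$r0:0, $r1:7, $r2:7, $r3:11, $r4:0, $r5:6, $r6:2, $r7:1}
[2] bne  $r5, $r1, L5  →  {$r0:0, $r1:7, $r2:7, $r3:11, $r4:0, $r5:6, $r6:2, $r7:1}  ⟨branch taken⟩
[3] ori   $r6, $r2, 14  →  {$r0:0, $r1:7, $r2:7, $r3:11, $r4:0, $r5:6, $r6:15, $r7:1}
[5] beq  $r6, $r5, L8  →  {$r0:0, $r1:7, $r2:7, $r3:11, $r4:0, $r5:6, $r6:15, $r7:1}  ⟨branch fallthrough⟩
[6] slti  $r5, $r7, 15  →  {$r0:0, $r1:7, $r2:7, $r3:11, $r4:0, $r5:1, $r6:15, $r7:1}
[7] xori  $r5, $r0, 5  →  {$r0:0, $r1:7, $r2:7, $r3:11, $r4:0, $r5:5, $r6:15, $r7:1}
[8] ori   $r0, $r3, 2  →  {$r0:0, $r1:7, $r2:7, $r3:11, $r4:0, $r5:5, $r6:15, $r7:1}
[9] or   $r2, $r5, $r2  →  {$r0:0, $r1:7, $r2:7, $r3:11, $r4:0, $r5:5, $r6:15, $r7:1}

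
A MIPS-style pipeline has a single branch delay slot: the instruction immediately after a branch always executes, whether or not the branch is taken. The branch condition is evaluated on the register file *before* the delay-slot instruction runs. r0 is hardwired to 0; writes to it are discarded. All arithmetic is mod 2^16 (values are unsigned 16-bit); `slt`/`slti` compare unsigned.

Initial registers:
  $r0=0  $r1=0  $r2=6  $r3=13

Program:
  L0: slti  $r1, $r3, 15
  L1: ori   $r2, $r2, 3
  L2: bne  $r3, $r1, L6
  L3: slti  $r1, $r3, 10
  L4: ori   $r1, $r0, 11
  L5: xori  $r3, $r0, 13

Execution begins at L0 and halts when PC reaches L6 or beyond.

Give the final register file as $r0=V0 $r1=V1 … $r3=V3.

PC=0  slti  $r1, $r3, 15     | $r0=0 $r1=1 $r2=6 $r3=13
PC=1  ori   $r2, $r2, 3      | $r0=0 $r1=1 $r2=7 $r3=13
PC=2  bne  $r3, $r1, L6      | $r0=0 $r1=1 $r2=7 $r3=13  [TAKEN]
PC=3  slti  $r1, $r3, 10     | $r0=0 $r1=0 $r2=7 $r3=13

$r0=0 $r1=0 $r2=7 $r3=13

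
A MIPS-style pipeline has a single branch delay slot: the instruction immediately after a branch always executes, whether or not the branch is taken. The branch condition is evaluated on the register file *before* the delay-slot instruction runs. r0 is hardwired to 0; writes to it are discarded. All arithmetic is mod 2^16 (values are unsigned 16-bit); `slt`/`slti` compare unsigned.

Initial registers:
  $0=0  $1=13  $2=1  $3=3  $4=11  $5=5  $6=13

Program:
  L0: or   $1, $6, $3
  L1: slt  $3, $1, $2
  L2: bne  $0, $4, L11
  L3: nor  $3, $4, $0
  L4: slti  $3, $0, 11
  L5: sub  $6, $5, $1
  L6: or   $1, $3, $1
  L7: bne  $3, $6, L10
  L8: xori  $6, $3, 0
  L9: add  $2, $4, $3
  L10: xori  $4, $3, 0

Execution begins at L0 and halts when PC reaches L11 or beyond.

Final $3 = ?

#0 or   $1, $6, $3 ; 0/15/1/3/11/5/13
#1 slt  $3, $1, $2 ; 0/15/1/0/11/5/13
#2 bne  $0, $4, L11 ; 0/15/1/0/11/5/13 ; →target
#3 nor  $3, $4, $0 ; 0/15/1/65524/11/5/13

65524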